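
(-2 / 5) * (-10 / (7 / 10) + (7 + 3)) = 1.71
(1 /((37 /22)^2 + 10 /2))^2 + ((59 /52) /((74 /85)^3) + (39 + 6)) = 14138321434809623 /302515557016608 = 46.74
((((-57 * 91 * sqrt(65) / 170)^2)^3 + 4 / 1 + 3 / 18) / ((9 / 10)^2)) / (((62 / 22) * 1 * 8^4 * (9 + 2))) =128365642709271232340512519 / 59581499728527360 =2154454709.84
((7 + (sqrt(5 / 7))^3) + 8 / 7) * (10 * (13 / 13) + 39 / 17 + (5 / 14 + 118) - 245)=-1551255 / 1666 - 136075 * sqrt(35) / 11662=-1000.16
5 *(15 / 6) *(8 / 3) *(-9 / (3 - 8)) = 60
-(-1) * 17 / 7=17 / 7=2.43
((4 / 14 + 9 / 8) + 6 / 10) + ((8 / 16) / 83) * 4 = 2.03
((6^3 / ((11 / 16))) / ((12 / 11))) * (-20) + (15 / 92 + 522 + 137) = -469277 / 92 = -5100.84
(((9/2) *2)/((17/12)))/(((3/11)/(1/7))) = 396/119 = 3.33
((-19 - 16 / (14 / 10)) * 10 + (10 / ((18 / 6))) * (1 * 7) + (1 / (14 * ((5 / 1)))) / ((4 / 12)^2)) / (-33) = 58973 / 6930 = 8.51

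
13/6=2.17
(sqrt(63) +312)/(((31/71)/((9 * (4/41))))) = 7668 * sqrt(7)/1271 +797472/1271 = 643.40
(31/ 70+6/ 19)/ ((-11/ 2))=-1009/ 7315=-0.14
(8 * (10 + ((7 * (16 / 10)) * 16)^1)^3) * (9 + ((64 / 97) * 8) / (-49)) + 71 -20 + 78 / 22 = 629748293766104 / 1307075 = 481799662.43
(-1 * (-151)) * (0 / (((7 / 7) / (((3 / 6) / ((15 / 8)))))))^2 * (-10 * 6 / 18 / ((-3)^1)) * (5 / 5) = 0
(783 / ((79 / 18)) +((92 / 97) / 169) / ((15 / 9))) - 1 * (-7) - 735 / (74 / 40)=-50765117617 / 239583695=-211.89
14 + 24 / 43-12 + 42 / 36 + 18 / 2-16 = -3.28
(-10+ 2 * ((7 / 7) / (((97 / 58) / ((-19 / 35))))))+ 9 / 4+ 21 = 171119 / 13580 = 12.60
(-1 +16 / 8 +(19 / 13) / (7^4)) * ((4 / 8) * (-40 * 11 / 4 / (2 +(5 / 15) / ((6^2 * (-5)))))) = -927590400 / 33678827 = -27.54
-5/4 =-1.25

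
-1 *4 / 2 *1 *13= -26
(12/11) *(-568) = -6816/11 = -619.64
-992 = -992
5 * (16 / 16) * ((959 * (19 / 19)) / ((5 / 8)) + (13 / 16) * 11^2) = 130617 / 16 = 8163.56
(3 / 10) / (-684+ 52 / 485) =-291 / 663376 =-0.00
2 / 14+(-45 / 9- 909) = -6397 / 7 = -913.86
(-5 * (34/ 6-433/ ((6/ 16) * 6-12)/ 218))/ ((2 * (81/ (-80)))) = 4991000/ 344331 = 14.49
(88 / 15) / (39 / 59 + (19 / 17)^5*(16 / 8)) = 7371897544 / 5213311575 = 1.41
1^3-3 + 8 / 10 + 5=19 / 5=3.80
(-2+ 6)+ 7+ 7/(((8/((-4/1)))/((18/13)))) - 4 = 28/13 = 2.15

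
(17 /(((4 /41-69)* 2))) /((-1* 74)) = 697 /418100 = 0.00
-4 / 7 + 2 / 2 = 3 / 7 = 0.43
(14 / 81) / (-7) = -2 / 81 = -0.02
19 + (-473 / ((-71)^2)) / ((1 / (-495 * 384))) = 90003619 / 5041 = 17854.32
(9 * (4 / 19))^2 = 1296 / 361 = 3.59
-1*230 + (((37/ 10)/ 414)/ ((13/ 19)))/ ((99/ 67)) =-1225434299/ 5328180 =-229.99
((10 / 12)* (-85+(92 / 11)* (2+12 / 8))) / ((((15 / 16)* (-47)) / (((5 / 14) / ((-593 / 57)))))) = -232940 / 6438201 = -0.04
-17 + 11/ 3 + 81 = 203/ 3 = 67.67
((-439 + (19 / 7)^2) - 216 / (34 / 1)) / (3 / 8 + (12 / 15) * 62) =-14593680 / 1665167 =-8.76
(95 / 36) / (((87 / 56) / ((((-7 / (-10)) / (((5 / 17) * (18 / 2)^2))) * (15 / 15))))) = 15827 / 317115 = 0.05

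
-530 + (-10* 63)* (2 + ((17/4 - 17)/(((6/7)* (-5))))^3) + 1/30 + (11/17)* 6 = -18374.37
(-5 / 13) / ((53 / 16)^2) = -1280 / 36517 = -0.04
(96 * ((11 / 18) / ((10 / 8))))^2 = 2202.74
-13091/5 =-2618.20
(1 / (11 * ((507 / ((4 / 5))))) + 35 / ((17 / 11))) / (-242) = -0.09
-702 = -702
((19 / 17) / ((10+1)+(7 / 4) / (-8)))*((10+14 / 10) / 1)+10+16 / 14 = 843314 / 68425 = 12.32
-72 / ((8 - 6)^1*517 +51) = -72 / 1085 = -0.07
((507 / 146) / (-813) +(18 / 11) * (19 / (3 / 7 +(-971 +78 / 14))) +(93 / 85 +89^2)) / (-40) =-11312512171597 / 57119060240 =-198.05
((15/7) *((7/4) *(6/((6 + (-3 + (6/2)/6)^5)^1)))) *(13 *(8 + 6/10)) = -80496/2933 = -27.44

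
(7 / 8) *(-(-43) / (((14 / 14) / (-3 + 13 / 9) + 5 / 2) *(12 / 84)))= 14749 / 104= 141.82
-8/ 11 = -0.73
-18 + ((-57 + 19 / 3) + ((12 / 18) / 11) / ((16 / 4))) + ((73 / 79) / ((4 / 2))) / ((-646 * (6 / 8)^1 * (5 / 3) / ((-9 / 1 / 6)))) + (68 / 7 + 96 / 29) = -47543114992 / 854691915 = -55.63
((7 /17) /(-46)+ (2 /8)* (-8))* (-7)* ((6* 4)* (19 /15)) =835772 /1955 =427.50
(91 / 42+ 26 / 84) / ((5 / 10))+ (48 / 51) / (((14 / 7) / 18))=4792 / 357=13.42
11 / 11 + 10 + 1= 12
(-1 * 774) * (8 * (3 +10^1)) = -80496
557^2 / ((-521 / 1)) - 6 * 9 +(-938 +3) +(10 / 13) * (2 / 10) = -10730692 / 6773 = -1584.33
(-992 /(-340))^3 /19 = 15252992 /11668375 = 1.31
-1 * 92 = -92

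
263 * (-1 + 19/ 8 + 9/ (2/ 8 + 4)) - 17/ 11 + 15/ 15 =1373359/ 1496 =918.02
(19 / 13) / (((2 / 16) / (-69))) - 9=-10605 / 13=-815.77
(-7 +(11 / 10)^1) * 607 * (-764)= 13680566 / 5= 2736113.20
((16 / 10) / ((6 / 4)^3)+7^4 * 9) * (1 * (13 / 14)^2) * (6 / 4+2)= 493020151 / 7560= 65214.31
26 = 26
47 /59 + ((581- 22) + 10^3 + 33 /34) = 3130899 /2006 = 1560.77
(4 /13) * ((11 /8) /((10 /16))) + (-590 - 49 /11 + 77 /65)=-423704 /715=-592.59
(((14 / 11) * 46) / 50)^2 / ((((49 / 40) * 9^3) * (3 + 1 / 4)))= 67712 / 143339625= 0.00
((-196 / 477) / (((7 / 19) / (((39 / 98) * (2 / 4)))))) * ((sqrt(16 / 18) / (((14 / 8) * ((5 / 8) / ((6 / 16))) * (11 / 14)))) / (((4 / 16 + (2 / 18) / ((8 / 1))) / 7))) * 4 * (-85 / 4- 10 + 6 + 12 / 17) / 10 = 4165824 * sqrt(2) / 247775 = 23.78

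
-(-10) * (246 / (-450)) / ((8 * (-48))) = 41 / 2880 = 0.01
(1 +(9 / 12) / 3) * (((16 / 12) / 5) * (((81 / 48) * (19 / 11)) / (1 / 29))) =4959 / 176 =28.18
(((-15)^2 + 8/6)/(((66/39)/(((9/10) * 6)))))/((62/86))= 1001.77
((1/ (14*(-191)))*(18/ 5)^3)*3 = -8748/ 167125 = -0.05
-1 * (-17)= 17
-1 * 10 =-10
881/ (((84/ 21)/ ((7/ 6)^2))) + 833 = 163121/ 144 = 1132.78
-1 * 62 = -62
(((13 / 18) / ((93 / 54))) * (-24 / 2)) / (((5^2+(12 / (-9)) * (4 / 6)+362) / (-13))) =18252 / 107725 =0.17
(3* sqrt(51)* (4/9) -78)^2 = 18524/3 -208* sqrt(51) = 4689.25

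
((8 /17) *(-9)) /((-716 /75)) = 1350 /3043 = 0.44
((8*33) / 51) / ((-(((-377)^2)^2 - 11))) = -44 / 171705547355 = -0.00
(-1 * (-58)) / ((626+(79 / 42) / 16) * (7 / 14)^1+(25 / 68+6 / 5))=6625920 / 35942923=0.18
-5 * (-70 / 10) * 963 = 33705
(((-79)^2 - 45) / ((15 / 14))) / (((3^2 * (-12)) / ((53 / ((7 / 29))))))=-11757.10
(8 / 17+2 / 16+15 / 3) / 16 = 761 / 2176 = 0.35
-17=-17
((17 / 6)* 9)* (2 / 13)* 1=51 / 13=3.92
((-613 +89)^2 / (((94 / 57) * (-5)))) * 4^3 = -500826624 / 235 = -2131177.12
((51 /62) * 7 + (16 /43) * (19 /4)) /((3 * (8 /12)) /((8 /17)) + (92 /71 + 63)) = 2848946 /25949511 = 0.11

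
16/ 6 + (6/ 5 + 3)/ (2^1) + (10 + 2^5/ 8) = 563/ 30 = 18.77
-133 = -133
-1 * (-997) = 997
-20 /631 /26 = -10 /8203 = -0.00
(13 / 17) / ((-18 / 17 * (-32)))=13 / 576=0.02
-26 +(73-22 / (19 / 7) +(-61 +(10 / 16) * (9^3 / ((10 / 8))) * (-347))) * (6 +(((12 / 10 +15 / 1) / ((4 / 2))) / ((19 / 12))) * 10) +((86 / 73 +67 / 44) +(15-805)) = -8383424415721 / 1159532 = -7230006.95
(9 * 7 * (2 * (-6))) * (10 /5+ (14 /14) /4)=-1701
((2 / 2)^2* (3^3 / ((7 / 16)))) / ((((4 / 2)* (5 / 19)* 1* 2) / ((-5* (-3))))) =6156 / 7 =879.43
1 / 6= 0.17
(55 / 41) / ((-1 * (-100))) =11 / 820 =0.01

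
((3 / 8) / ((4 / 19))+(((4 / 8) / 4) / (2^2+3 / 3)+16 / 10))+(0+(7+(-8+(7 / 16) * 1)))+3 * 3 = 11.84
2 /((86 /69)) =69 /43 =1.60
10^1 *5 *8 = 400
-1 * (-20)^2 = -400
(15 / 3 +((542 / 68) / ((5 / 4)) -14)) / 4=-223 / 340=-0.66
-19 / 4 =-4.75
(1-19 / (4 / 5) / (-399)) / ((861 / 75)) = 2225 / 24108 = 0.09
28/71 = 0.39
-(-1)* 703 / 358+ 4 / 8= 441 / 179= 2.46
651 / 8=81.38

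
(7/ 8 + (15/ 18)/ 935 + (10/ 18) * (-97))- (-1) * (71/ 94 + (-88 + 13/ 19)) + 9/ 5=-8282494507/ 60116760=-137.77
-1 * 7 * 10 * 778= -54460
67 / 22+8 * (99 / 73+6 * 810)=62463595 / 1606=38893.89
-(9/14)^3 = -729/2744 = -0.27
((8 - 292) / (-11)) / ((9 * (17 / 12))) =1136 / 561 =2.02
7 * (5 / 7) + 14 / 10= 6.40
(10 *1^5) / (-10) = -1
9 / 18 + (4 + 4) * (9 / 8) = 19 / 2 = 9.50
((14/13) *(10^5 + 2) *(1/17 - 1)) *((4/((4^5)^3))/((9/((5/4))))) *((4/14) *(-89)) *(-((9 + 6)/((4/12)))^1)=-111252225/1853882368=-0.06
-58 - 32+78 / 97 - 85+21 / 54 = -303467 / 1746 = -173.81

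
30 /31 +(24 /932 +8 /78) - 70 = -68.90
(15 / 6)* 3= 15 / 2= 7.50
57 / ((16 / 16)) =57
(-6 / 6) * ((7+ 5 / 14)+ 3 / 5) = -557 / 70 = -7.96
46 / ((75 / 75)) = 46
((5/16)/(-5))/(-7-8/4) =0.01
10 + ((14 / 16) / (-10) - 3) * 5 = -87 / 16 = -5.44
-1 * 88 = -88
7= 7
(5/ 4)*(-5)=-25/ 4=-6.25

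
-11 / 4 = -2.75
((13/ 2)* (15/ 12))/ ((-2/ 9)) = -585/ 16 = -36.56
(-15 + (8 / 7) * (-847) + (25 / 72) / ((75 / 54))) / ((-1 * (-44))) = -3931 / 176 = -22.34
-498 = -498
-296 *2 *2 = -1184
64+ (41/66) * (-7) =3937/66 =59.65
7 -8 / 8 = 6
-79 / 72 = -1.10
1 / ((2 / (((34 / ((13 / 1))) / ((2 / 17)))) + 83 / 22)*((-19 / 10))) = -63580 / 466621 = -0.14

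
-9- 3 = -12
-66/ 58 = -1.14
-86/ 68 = -43/ 34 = -1.26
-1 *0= 0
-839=-839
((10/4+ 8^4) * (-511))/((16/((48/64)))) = -12566001/128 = -98171.88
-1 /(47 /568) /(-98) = 284 /2303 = 0.12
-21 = -21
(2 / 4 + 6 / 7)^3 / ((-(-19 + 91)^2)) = -6859 / 14224896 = -0.00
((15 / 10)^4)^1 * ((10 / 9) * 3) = 135 / 8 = 16.88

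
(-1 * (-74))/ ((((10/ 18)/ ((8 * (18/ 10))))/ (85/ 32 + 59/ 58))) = 7046.05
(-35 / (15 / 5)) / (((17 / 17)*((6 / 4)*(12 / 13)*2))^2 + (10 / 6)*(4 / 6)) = -1.33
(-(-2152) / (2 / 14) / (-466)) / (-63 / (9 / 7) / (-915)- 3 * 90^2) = 6891780 / 5180627083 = 0.00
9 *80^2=57600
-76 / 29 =-2.62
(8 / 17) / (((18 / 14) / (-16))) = -5.86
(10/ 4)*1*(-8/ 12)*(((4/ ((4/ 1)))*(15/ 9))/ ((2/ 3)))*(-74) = 925/ 3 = 308.33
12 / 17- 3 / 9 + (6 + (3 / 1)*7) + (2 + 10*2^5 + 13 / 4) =352.62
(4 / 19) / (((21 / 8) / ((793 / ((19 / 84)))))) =101504 / 361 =281.17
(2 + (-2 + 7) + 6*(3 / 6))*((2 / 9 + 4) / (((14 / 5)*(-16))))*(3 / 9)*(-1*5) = 2375 / 1512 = 1.57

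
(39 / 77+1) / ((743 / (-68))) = -7888 / 57211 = -0.14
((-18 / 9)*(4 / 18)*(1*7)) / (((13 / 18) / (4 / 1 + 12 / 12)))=-280 / 13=-21.54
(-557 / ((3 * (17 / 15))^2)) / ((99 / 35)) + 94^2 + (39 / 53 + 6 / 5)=66879324008 / 7581915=8820.90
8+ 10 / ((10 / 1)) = 9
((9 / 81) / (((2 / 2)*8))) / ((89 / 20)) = 5 / 1602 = 0.00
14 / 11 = 1.27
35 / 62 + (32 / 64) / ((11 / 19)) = 487 / 341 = 1.43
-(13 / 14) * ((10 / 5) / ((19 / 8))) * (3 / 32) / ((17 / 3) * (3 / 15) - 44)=585 / 342076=0.00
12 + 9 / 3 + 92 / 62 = 511 / 31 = 16.48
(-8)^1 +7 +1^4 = 0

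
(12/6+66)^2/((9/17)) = 78608/9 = 8734.22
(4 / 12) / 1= 1 / 3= 0.33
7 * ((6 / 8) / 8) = 21 / 32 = 0.66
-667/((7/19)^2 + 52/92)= -5538101/5820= -951.56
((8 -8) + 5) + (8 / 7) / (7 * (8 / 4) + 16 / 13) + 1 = 4210 / 693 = 6.08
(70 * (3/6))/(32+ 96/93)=1085/1024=1.06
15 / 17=0.88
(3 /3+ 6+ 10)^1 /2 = 17 /2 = 8.50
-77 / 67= -1.15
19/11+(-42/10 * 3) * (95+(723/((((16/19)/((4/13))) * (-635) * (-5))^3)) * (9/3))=-295849554439049879503/247516359805000000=-1195.27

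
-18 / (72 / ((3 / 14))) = -3 / 56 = -0.05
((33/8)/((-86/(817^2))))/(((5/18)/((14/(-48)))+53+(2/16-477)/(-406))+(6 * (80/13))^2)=-52722208539/2332660493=-22.60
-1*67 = -67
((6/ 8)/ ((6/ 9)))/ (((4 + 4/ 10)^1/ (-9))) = -405/ 176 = -2.30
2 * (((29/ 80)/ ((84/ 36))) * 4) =87/ 70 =1.24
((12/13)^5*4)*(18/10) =8957952/1856465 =4.83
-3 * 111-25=-358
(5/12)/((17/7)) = 0.17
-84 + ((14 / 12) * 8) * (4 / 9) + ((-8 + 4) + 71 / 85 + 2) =-185933 / 2295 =-81.02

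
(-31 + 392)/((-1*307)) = -361/307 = -1.18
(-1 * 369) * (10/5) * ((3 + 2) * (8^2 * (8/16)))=-118080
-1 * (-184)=184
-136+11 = -125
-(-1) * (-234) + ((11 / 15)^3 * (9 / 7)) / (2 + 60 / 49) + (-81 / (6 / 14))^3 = -400026543433 / 59250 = -6751502.84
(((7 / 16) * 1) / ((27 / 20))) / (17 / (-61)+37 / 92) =2.62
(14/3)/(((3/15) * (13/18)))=420/13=32.31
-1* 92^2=-8464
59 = 59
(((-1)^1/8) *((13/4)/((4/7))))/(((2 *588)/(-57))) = 247/7168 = 0.03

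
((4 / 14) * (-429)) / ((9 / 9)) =-858 / 7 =-122.57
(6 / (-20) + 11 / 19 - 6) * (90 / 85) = -6.06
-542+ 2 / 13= -7044 / 13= -541.85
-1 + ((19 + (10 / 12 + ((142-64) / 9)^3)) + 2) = 36277 / 54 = 671.80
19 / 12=1.58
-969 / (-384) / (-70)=-323 / 8960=-0.04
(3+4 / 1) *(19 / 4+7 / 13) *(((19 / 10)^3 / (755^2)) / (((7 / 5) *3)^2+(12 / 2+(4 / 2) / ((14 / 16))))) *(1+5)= 11091003 / 107586062480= 0.00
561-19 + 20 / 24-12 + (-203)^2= 250439 / 6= 41739.83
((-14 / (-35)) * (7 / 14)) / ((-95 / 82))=-82 / 475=-0.17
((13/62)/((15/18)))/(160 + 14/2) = 39/25885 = 0.00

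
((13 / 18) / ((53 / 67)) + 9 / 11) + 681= 7164581 / 10494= 682.73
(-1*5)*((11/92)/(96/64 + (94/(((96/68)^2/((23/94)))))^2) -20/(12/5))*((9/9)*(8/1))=93412435720/280267167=333.30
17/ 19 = 0.89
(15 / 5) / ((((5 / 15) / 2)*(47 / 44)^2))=15.78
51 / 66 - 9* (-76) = 15065 / 22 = 684.77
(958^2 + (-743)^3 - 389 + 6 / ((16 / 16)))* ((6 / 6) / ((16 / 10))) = -1023137565 / 4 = -255784391.25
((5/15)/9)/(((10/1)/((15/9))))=1/162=0.01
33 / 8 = 4.12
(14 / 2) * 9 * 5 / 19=315 / 19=16.58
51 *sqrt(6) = 124.92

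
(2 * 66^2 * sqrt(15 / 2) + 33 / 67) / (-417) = -1452 * sqrt(30) / 139 - 11 / 9313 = -57.22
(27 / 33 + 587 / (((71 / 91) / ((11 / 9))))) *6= 5522.16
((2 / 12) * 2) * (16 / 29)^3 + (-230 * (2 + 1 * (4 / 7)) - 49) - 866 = -771517343 / 512169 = -1506.37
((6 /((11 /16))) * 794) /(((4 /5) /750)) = 71460000 /11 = 6496363.64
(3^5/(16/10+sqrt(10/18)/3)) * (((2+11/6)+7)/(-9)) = -947700/5059+131625 * sqrt(5)/10118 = -158.24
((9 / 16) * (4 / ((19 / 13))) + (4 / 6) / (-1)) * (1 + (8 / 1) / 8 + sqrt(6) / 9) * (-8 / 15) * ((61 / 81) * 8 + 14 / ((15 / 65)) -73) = 203378 * sqrt(6) / 623295 + 406756 / 69255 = 6.67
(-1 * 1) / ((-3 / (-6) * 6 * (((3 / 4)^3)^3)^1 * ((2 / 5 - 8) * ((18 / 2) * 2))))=327680 / 10097379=0.03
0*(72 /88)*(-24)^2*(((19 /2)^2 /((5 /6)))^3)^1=0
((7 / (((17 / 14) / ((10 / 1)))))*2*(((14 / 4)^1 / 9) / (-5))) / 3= -1372 / 459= -2.99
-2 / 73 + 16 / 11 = 1146 / 803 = 1.43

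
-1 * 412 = -412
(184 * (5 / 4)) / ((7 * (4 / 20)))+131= 2067 / 7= 295.29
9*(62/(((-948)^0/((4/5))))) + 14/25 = 11174/25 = 446.96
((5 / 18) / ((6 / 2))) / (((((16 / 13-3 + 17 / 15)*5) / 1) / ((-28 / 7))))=65 / 558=0.12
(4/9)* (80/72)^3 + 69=456709/6561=69.61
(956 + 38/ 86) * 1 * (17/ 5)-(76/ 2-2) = 691419/ 215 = 3215.90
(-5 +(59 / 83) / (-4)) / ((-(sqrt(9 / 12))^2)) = 573 / 83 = 6.90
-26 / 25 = -1.04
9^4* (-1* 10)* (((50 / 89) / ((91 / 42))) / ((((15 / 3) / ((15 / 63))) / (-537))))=3523257000 / 8099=435023.71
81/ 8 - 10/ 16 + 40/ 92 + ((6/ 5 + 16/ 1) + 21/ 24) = 25769/ 920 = 28.01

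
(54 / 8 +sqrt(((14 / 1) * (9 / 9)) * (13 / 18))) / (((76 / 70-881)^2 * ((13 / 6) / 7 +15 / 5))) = 0.00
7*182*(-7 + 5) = -2548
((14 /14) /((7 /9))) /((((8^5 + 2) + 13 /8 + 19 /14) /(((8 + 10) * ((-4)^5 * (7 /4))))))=-2322432 /1835287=-1.27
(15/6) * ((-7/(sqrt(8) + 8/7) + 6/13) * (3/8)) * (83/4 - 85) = -3403965/34112 + 1322265 * sqrt(2)/10496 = 78.37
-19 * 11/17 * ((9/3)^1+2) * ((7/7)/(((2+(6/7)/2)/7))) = -51205/289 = -177.18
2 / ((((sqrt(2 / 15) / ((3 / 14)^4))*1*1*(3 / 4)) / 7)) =27*sqrt(30) / 1372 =0.11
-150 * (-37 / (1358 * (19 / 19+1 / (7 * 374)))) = 345950 / 84681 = 4.09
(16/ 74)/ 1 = 8/ 37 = 0.22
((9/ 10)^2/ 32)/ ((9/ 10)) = 9/ 320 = 0.03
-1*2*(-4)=8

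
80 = 80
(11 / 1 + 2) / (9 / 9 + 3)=13 / 4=3.25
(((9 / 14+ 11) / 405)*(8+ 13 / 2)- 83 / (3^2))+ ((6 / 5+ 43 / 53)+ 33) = 3150059 / 120204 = 26.21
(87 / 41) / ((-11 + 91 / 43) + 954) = 3741 / 1666240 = 0.00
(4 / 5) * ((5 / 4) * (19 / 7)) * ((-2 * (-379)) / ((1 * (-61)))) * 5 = -168.64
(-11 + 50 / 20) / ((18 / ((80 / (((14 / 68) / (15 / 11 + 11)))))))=-1572160 / 693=-2268.63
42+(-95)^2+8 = 9075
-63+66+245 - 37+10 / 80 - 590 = -3031 / 8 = -378.88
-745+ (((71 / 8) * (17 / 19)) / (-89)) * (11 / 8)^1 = -80640157 / 108224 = -745.12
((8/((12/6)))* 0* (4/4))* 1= 0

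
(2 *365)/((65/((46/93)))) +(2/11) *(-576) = -1318892/13299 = -99.17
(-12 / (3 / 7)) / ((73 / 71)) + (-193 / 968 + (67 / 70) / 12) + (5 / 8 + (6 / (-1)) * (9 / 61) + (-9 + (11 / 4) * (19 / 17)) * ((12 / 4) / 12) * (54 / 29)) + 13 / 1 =-1938092378371 / 111566619780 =-17.37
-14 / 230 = -7 / 115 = -0.06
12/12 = 1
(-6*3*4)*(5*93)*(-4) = 133920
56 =56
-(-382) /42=191 /21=9.10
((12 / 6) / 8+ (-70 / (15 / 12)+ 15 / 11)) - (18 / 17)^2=-705833 / 12716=-55.51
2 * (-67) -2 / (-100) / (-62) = -415401 / 3100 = -134.00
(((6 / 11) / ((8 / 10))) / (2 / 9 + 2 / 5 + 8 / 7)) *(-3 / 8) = -14175 / 97856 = -0.14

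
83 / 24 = 3.46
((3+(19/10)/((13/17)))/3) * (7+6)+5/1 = 863/30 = 28.77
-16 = -16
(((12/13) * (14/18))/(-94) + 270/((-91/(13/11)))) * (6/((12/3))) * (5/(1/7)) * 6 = -7439820/6721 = -1106.95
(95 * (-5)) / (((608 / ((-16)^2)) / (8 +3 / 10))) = -1660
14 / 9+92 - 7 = 779 / 9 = 86.56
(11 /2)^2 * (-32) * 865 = -837320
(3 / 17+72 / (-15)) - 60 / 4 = -1668 / 85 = -19.62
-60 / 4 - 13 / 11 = -16.18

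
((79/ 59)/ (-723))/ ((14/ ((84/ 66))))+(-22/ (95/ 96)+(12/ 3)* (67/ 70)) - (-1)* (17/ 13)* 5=-48128827118/ 4056467415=-11.86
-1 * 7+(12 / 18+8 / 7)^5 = 12.40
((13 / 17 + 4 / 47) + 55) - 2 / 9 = 55.63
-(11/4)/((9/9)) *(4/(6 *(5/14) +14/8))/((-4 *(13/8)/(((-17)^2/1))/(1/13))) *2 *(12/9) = 1424192/55263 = 25.77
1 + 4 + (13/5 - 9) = -7/5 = -1.40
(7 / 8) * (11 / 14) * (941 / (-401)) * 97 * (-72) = 9036423 / 802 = 11267.36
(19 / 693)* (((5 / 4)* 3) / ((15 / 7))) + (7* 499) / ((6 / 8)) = 1844323 / 396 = 4657.38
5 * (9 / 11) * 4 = 180 / 11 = 16.36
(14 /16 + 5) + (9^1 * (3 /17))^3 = 9.88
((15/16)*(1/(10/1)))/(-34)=-3/1088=-0.00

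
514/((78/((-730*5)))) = -24052.56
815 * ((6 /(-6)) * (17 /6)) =-13855 /6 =-2309.17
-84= -84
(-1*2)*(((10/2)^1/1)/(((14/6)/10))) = -300/7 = -42.86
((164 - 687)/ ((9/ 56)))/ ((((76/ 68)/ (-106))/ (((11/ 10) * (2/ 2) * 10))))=580546736/ 171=3395010.15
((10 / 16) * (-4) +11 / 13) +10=217 / 26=8.35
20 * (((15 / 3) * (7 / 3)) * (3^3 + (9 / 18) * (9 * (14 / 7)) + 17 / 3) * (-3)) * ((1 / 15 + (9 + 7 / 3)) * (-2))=665000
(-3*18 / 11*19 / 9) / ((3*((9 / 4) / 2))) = -304 / 99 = -3.07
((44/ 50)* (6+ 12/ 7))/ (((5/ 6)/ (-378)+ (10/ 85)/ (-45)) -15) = -6543504/ 14463145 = -0.45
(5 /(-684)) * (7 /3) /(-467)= 35 /958284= 0.00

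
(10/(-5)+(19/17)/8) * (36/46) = -99/68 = -1.46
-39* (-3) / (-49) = -117 / 49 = -2.39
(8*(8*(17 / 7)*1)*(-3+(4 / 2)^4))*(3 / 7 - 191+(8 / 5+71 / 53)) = -4922918208 / 12985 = -379123.47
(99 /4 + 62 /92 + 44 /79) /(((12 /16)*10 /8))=251772 /9085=27.71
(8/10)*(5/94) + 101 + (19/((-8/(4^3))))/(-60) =73021/705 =103.58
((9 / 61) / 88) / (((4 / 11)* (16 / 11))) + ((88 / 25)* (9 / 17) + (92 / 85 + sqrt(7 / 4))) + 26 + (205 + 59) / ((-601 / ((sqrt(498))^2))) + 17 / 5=-1487044323421 / 7977433600 + sqrt(7) / 2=-185.08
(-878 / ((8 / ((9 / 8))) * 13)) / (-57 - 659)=3951 / 297856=0.01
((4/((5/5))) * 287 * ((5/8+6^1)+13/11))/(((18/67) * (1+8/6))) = 629063/44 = 14296.89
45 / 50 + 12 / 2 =6.90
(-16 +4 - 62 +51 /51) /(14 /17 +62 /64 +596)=-39712 /325199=-0.12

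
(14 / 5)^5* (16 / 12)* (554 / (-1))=-1191817984 / 9375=-127127.25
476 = 476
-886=-886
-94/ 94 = -1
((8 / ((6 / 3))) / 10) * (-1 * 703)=-1406 / 5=-281.20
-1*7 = -7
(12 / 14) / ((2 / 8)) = 24 / 7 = 3.43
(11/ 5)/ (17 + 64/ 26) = 13/ 115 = 0.11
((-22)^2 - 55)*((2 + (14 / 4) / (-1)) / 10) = -1287 / 20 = -64.35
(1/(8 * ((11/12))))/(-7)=-3/154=-0.02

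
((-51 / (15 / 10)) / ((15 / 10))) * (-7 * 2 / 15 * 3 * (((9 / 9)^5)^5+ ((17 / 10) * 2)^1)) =20944 / 75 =279.25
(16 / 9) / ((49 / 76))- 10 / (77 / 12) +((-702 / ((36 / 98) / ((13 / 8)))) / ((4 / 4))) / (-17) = 121304369 / 659736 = 183.87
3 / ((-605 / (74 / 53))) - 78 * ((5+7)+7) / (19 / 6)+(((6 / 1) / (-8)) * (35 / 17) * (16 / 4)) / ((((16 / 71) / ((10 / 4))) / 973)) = -1171115470623 / 17443360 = -67138.18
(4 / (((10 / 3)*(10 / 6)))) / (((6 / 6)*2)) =9 / 25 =0.36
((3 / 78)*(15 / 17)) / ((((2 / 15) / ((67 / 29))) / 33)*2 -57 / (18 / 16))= -497475 / 742667848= -0.00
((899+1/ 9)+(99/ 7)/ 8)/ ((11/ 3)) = 454043/ 1848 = 245.69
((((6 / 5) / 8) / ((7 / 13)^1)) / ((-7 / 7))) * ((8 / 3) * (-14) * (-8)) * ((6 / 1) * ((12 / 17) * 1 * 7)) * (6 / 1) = -1257984 / 85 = -14799.81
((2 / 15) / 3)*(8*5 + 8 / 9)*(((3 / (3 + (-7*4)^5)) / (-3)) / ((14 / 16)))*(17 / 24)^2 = 26588 / 439122462975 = 0.00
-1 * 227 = -227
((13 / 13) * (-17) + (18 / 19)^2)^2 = 33790969 / 130321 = 259.29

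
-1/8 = -0.12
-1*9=-9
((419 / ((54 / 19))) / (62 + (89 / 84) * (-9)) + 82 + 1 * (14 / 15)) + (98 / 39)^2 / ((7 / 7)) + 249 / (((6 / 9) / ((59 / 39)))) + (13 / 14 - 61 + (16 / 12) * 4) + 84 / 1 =12386472734 / 18046665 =686.36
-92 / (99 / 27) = -25.09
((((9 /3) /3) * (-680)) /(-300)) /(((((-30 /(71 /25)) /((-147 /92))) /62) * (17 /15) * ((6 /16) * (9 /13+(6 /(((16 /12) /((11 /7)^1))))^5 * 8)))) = 5310205264 /15018349465125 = 0.00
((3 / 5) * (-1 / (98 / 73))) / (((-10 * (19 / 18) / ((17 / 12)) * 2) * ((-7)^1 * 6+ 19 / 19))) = -11169 / 15268400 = -0.00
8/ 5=1.60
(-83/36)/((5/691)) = -57353/180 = -318.63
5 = 5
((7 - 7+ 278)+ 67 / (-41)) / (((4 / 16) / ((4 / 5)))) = 884.37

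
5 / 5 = 1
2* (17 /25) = 34 /25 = 1.36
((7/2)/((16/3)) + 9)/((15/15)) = 309/32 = 9.66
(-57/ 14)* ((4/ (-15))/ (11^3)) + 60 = 2795138/ 46585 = 60.00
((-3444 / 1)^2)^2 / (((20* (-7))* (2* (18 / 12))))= -1674839847744 / 5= -334967969548.80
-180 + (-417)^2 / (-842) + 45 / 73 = -23719887 / 61466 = -385.90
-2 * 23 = -46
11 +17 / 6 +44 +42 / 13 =4763 / 78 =61.06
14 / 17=0.82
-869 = -869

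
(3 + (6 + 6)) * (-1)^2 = 15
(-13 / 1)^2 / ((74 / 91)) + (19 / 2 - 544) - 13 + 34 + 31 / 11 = -123263 / 407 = -302.86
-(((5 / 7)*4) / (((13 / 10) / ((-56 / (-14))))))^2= -640000 / 8281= -77.29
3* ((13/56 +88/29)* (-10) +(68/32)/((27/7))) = -1408193/14616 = -96.35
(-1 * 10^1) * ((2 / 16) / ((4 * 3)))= -5 / 48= -0.10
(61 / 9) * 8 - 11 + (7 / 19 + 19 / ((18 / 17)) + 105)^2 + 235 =1811103913 / 116964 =15484.29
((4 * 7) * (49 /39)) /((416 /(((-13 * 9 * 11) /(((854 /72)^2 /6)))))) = -224532 /48373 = -4.64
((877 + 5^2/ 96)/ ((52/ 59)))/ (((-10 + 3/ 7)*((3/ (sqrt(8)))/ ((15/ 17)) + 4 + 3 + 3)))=-4347702625/ 412038744 + 2956437785*sqrt(2)/ 3296309952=-9.28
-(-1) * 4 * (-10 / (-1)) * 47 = 1880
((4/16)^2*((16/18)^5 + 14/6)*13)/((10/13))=28822781/9447840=3.05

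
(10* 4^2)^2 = 25600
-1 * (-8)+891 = 899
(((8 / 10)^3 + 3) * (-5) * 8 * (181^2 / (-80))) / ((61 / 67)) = 63186.84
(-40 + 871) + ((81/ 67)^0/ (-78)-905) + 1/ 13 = -5767/ 78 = -73.94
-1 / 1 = -1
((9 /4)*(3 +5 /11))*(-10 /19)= -45 /11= -4.09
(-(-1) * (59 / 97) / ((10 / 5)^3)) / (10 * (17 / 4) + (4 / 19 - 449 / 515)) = 577315 / 317687804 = 0.00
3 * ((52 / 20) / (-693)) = -13 / 1155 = -0.01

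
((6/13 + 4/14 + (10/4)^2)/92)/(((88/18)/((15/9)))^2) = 573075/64832768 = 0.01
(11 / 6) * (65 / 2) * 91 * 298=9694685 / 6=1615780.83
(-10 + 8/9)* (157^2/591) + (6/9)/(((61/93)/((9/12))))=-246093929/648918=-379.24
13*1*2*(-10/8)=-65/2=-32.50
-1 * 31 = -31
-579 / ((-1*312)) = 193 / 104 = 1.86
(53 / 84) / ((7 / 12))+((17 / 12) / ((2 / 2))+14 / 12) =2155 / 588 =3.66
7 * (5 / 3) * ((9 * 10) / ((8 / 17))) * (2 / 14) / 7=1275 / 28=45.54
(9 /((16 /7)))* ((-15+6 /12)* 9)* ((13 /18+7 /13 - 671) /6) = 95441871 /1664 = 57356.89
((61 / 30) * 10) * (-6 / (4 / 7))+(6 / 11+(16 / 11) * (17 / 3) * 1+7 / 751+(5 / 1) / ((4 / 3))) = -200.95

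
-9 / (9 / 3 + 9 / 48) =-48 / 17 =-2.82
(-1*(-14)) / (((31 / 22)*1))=308 / 31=9.94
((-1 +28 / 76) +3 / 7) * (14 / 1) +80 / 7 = 1142 / 133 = 8.59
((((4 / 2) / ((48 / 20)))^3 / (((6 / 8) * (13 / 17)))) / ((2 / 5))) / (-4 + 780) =10625 / 3268512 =0.00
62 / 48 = 31 / 24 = 1.29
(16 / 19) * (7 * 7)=784 / 19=41.26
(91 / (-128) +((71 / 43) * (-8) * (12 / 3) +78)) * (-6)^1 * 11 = -4441239 / 2752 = -1613.82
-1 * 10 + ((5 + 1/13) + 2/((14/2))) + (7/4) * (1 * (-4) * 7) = -4881/91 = -53.64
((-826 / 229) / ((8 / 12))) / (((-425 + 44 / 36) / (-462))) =-2575881 / 436703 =-5.90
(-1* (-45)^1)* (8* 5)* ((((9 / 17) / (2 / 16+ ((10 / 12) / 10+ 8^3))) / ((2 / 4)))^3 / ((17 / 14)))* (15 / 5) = 6094990540800 / 155156269958782397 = 0.00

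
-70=-70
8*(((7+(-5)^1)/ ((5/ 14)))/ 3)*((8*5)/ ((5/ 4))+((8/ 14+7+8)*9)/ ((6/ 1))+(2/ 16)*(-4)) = 4096/ 5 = 819.20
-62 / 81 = -0.77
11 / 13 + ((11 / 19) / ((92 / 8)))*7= 6809 / 5681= 1.20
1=1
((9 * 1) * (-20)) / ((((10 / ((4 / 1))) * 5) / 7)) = -504 / 5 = -100.80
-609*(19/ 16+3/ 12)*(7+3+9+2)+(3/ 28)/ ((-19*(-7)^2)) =-1916956011/ 104272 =-18384.19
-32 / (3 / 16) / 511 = -512 / 1533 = -0.33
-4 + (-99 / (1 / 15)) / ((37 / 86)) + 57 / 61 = -7797229 / 2257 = -3454.69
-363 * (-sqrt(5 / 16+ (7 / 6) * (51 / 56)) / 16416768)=121 * sqrt(22) / 21889024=0.00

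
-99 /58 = -1.71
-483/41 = -11.78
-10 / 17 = -0.59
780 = 780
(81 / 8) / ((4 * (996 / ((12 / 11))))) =81 / 29216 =0.00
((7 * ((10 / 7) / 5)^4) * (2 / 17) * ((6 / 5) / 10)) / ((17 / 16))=1536 / 2478175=0.00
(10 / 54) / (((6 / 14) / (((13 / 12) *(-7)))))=-3185 / 972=-3.28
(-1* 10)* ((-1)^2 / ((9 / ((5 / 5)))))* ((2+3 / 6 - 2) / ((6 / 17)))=-85 / 54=-1.57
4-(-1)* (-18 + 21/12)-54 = -265/4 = -66.25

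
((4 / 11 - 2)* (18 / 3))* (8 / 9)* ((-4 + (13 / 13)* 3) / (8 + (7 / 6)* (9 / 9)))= 576 / 605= 0.95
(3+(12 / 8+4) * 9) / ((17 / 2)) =6.18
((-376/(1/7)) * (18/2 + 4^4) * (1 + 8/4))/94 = -22260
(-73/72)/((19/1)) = -73/1368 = -0.05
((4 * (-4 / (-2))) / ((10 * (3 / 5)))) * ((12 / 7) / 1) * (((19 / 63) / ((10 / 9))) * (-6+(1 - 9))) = -304 / 35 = -8.69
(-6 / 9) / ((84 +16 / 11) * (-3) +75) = 22 / 5985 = 0.00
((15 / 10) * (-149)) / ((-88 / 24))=1341 / 22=60.95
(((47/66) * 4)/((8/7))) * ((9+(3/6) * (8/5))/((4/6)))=16121/440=36.64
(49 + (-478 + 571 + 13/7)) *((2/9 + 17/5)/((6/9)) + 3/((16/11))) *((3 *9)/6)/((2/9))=6987573/320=21836.17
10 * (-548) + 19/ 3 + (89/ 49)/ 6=-1609169/ 294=-5473.36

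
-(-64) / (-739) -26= -19278 / 739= -26.09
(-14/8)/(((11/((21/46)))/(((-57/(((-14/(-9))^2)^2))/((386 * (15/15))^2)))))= 1121931/236429236736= 0.00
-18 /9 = -2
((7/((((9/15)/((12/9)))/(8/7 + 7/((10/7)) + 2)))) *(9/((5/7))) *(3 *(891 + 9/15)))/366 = 17568978/1525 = 11520.64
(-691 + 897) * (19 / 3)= 3914 / 3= 1304.67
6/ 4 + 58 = 59.50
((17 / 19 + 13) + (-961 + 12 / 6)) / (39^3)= -17957 / 1127061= -0.02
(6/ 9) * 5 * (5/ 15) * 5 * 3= 50/ 3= 16.67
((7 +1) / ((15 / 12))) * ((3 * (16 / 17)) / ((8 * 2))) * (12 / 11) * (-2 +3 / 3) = -1152 / 935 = -1.23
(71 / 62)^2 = 5041 / 3844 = 1.31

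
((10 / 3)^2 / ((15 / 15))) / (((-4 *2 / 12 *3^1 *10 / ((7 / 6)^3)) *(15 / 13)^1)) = -4459 / 5832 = -0.76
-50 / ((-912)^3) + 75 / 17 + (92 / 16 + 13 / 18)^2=895610249851 / 19343038464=46.30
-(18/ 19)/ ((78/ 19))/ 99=-0.00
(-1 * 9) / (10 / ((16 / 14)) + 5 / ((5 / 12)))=-36 / 83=-0.43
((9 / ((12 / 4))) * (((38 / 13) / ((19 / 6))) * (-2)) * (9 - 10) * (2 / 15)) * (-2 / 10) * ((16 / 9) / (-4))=64 / 975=0.07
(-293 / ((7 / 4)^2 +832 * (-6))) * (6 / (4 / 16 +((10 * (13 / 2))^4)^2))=0.00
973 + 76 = 1049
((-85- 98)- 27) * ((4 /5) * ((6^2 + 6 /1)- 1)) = -6888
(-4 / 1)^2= 16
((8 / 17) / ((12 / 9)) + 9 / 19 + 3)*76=290.82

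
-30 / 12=-5 / 2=-2.50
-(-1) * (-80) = -80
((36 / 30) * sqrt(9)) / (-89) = -0.04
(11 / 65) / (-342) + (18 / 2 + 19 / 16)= 1811657 / 177840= 10.19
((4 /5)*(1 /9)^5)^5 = 0.00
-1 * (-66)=66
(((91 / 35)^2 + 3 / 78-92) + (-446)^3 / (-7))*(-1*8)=-230661442932 / 2275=-101389645.24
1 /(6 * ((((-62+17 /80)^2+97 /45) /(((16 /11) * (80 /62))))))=6144000 /75027979741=0.00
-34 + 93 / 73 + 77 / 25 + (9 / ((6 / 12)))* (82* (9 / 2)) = 12067546 / 1825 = 6612.35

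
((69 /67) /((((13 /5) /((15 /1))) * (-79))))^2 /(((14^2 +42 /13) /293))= 1569344625 /188658727166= 0.01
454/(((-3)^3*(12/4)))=-5.60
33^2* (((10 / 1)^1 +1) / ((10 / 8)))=47916 / 5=9583.20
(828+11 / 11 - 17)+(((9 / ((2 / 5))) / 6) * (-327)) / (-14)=50377 / 56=899.59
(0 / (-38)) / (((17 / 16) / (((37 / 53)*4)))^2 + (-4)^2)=0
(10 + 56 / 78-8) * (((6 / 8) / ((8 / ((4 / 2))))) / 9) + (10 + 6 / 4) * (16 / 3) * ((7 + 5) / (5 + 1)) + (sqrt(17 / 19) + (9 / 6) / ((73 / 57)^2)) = sqrt(323) / 19 + 616698497 / 4987944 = 124.58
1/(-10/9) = -9/10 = -0.90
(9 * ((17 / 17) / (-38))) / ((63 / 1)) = -1 / 266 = -0.00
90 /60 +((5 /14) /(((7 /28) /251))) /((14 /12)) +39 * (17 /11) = 397911 /1078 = 369.12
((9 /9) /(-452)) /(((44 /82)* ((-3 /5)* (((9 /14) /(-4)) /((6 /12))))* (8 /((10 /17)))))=-7175 /4564296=-0.00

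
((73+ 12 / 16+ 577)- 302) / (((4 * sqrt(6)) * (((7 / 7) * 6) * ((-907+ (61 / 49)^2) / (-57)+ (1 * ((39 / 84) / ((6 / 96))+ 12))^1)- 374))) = -21212835 * sqrt(6) / 236661184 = -0.22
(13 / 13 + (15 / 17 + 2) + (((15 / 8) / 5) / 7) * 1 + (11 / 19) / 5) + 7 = 999517 / 90440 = 11.05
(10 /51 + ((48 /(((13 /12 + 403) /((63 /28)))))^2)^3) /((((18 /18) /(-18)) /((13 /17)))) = -781395621371877258274236 /288979872514358197144453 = -2.70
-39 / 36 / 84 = -13 / 1008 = -0.01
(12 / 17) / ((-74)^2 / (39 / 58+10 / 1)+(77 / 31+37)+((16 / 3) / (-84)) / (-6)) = 21760326 / 17034855389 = 0.00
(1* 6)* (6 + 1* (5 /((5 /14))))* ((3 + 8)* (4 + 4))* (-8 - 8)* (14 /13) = -2365440 /13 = -181956.92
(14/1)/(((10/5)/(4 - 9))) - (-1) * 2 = -33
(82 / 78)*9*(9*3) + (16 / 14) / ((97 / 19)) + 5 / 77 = 255.75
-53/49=-1.08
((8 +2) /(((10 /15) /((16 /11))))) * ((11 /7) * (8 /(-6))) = -320 /7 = -45.71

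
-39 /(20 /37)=-1443 /20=-72.15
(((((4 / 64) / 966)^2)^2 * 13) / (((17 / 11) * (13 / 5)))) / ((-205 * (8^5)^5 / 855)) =-0.00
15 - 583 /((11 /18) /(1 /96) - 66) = 94.50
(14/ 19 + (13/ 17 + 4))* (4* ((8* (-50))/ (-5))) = 1760.50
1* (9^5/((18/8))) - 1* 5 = 26239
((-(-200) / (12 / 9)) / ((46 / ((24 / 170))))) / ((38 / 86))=7740 / 7429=1.04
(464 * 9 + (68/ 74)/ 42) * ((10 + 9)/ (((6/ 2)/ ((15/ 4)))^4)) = 38531631875/ 198912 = 193711.95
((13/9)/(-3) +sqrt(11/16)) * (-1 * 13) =169/27 - 13 * sqrt(11)/4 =-4.52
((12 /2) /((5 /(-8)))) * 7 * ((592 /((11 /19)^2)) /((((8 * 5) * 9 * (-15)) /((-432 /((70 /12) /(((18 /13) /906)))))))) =-369294336 /148451875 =-2.49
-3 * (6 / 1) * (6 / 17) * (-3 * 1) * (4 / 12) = 108 / 17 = 6.35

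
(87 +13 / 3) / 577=0.16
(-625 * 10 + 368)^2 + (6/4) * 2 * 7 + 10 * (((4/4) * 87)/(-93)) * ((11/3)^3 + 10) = 28958015675/837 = 34597390.29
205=205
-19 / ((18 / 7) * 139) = -133 / 2502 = -0.05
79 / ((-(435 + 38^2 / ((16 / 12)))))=-0.05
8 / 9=0.89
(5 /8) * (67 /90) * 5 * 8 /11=335 /198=1.69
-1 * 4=-4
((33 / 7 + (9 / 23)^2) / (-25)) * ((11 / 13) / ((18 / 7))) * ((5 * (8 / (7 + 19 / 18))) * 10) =-3172224 / 997165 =-3.18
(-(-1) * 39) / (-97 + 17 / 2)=-26 / 59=-0.44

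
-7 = -7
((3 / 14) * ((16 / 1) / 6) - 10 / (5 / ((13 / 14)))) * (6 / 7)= -54 / 49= -1.10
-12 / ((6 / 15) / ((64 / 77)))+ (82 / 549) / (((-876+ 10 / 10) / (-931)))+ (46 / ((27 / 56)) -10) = 961149536 / 15852375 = 60.63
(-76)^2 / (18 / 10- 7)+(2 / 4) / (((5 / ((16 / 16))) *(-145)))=-20938013 / 18850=-1110.77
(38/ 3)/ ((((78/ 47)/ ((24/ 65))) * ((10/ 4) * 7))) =14288/ 88725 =0.16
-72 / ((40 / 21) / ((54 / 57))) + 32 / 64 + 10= -4809 / 190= -25.31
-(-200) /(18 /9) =100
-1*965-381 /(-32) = -30499 /32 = -953.09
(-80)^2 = 6400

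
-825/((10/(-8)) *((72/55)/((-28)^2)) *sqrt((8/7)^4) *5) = 1452605/24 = 60525.21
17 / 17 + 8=9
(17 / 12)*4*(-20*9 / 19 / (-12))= 85 / 19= 4.47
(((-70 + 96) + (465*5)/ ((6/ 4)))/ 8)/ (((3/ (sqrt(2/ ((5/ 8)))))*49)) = 788*sqrt(5)/ 735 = 2.40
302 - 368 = -66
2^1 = 2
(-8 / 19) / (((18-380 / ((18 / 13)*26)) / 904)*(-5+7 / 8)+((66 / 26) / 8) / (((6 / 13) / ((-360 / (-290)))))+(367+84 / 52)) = -65435136 / 57413298773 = -0.00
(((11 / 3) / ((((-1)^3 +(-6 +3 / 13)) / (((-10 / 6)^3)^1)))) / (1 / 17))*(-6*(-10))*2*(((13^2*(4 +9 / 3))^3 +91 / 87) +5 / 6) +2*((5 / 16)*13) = 53053557441188395 / 6264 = 8469597292654.60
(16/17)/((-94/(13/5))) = -104/3995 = -0.03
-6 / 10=-3 / 5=-0.60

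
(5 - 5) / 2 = 0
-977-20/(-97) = -976.79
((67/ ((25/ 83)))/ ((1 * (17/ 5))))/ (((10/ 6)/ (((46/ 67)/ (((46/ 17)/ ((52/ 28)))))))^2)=2146131/ 410375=5.23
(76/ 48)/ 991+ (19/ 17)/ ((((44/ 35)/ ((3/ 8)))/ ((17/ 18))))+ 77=77.32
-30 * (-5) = 150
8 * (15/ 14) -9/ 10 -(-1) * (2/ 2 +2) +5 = 1097/ 70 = 15.67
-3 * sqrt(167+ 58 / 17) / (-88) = 3 * sqrt(49249) / 1496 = 0.45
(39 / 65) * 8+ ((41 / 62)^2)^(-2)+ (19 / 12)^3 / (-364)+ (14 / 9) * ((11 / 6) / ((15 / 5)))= 292437802487419 / 26660715943680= 10.97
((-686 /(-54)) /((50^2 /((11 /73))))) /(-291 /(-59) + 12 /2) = 222607 /3178237500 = 0.00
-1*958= -958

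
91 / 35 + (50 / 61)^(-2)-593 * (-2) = 2975221 / 2500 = 1190.09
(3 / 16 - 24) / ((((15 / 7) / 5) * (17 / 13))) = -11557 / 272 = -42.49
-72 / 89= -0.81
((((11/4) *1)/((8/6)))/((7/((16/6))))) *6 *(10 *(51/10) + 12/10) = 8613/35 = 246.09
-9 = -9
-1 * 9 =-9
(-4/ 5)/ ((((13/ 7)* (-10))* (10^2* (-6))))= -7/ 97500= -0.00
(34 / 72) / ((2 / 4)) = 17 / 18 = 0.94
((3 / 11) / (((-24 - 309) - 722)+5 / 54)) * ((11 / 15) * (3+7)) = -108 / 56965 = -0.00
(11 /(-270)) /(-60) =11 /16200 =0.00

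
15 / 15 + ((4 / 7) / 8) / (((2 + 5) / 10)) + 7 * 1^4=397 / 49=8.10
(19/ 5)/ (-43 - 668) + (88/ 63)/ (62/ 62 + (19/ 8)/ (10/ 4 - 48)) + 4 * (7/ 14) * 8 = 4284913/ 245295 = 17.47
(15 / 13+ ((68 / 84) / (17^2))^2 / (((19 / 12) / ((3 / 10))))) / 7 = 20179451 / 122421845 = 0.16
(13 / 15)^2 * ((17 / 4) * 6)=2873 / 150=19.15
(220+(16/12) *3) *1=224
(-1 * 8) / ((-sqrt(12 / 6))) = 5.66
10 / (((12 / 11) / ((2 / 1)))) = 55 / 3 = 18.33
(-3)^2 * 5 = 45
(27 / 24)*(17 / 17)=9 / 8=1.12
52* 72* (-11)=-41184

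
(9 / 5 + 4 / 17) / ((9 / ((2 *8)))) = 2768 / 765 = 3.62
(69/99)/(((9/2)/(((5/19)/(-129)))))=-230/727947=-0.00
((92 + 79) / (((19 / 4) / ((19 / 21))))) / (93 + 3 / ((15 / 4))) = 1140 / 3283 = 0.35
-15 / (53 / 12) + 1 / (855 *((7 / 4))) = -1077088 / 317205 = -3.40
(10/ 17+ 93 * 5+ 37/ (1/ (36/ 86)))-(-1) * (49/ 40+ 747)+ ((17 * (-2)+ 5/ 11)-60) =365304609/ 321640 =1135.76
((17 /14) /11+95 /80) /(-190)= -1599 /234080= -0.01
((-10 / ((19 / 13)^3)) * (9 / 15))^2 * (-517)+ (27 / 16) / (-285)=-7186947813531 / 3763670480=-1909.56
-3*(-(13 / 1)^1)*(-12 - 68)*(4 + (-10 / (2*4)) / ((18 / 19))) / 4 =-12545 / 6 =-2090.83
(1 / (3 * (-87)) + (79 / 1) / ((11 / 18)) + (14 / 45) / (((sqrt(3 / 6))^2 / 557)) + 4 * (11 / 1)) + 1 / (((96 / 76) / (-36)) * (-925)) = 2761251277 / 5311350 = 519.88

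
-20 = -20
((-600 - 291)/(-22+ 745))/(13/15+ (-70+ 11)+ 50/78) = 19305/900617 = 0.02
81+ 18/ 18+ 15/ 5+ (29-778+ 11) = -653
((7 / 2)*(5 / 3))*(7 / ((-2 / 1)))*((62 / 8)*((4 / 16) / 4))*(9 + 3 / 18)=-417725 / 4608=-90.65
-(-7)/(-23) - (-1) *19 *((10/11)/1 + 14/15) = 131693/3795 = 34.70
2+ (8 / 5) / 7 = 78 / 35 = 2.23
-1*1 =-1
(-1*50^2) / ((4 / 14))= -8750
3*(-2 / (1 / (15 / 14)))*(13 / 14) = -585 / 98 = -5.97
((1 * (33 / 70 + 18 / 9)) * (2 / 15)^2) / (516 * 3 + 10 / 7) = 173 / 6100875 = 0.00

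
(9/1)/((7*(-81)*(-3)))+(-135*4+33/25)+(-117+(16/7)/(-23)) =-71266249/108675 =-655.77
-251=-251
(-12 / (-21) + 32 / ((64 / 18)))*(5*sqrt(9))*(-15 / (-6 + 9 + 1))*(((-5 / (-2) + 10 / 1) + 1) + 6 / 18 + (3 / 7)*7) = -507525 / 56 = -9062.95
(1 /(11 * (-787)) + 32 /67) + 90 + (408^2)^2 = 16072479259161291 /580019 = 27710263386.48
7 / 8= 0.88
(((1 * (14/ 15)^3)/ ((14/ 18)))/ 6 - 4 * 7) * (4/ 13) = -9632/ 1125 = -8.56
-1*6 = -6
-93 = -93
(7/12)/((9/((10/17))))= 35/918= 0.04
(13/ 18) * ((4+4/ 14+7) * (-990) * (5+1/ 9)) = -2598310/ 63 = -41243.02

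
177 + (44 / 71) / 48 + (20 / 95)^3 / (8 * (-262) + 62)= 350675179727 / 1981071252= 177.01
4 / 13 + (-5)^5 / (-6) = 40649 / 78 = 521.14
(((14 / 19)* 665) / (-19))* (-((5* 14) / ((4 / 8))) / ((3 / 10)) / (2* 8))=42875 / 57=752.19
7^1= 7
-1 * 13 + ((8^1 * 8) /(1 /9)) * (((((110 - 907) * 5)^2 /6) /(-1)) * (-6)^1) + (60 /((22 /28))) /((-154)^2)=85222688322109 /9317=9147009587.00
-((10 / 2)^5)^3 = -30517578125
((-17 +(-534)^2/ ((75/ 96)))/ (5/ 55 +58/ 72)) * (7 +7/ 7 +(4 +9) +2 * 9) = 15878288.76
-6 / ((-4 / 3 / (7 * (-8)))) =-252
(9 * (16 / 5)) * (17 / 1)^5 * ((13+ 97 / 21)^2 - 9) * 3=9059664521616 / 245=36978222537.21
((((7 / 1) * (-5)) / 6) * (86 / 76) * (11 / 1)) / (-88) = 1505 / 1824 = 0.83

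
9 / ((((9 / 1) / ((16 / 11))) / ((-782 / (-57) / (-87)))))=-12512 / 54549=-0.23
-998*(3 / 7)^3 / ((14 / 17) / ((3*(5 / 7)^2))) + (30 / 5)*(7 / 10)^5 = -852971769771 / 5882450000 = -145.00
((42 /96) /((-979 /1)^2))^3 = 343 /3606252227773071855616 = 0.00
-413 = -413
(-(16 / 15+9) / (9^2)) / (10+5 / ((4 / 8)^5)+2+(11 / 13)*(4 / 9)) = -1963 / 2722680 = -0.00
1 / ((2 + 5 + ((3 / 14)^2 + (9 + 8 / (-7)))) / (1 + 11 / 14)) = 350 / 2921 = 0.12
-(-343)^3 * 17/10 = 686011319/10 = 68601131.90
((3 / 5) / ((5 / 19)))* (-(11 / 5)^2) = -6897 / 625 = -11.04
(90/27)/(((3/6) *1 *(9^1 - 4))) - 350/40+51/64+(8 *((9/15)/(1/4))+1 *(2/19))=231383/18240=12.69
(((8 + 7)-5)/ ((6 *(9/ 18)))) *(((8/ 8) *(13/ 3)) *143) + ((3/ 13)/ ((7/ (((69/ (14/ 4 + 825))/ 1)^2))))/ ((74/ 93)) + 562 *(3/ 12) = 367093876486231/ 166402803294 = 2206.06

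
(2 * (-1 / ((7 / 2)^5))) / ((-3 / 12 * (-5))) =-256 / 84035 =-0.00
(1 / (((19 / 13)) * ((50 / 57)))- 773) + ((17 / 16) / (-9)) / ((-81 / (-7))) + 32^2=251.77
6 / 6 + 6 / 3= 3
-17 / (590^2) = -17 / 348100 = -0.00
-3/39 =-1/13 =-0.08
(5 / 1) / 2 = 2.50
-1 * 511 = -511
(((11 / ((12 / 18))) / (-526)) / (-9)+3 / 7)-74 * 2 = -3260071 / 22092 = -147.57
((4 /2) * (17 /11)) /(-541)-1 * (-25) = 24.99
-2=-2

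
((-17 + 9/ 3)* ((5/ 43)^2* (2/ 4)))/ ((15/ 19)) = -665/ 5547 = -0.12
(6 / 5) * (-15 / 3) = -6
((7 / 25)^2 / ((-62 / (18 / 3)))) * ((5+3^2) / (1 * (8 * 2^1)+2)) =-343 / 58125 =-0.01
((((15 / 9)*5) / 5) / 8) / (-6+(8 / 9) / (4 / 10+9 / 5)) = -165 / 4432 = -0.04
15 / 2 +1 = 8.50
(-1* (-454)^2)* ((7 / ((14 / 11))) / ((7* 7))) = -23135.47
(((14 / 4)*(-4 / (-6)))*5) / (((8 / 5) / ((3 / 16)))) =1.37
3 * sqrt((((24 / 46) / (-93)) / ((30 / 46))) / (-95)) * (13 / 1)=26 * sqrt(1767) / 2945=0.37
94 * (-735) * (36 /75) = -165816 /5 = -33163.20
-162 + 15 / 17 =-2739 / 17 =-161.12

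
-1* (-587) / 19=587 / 19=30.89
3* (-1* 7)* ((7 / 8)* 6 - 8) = 231 / 4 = 57.75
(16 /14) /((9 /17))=136 /63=2.16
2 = 2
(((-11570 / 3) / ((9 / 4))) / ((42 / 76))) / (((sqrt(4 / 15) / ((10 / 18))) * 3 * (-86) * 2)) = 1099150 * sqrt(15) / 658287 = 6.47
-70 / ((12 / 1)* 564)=-35 / 3384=-0.01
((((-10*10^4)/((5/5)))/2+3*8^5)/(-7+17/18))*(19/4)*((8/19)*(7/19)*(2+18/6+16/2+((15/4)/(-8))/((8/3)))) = -75376.24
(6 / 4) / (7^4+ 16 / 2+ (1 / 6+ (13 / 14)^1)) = 63 / 101224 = 0.00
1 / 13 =0.08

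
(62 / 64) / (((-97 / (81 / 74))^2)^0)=31 / 32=0.97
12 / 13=0.92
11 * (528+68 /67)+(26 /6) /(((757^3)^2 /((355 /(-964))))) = 212182214954483639910297467 /36462661719768966856836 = 5819.16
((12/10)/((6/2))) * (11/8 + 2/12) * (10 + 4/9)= 1739/270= 6.44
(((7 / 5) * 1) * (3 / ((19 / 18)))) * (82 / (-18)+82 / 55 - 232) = -4886994 / 5225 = -935.31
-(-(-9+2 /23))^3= -8615125 /12167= -708.07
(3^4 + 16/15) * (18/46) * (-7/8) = -25851/920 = -28.10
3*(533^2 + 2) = 852273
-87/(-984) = 29/328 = 0.09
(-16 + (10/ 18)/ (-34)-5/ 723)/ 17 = -0.94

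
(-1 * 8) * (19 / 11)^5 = -19808792 / 161051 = -123.00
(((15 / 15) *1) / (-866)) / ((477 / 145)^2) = -21025 / 197040114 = -0.00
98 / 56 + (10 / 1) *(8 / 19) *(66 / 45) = 1807 / 228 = 7.93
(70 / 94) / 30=7 / 282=0.02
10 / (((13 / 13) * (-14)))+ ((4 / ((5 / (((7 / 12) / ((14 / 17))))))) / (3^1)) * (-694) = -41518 / 315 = -131.80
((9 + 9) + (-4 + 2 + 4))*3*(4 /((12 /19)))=380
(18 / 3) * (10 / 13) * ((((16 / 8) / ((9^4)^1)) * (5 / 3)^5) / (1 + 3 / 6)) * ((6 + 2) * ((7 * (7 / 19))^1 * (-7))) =-686000000 / 393797781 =-1.74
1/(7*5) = 1/35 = 0.03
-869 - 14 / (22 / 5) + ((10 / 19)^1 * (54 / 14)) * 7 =-179316 / 209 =-857.97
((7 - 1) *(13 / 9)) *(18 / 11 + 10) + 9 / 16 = 53545 / 528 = 101.41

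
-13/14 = -0.93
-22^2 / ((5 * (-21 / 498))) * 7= 80344 / 5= 16068.80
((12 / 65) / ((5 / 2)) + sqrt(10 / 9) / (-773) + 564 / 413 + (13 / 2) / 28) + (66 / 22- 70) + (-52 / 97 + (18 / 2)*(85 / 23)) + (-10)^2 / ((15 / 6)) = 17719153901 / 2395647800- sqrt(10) / 2319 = 7.40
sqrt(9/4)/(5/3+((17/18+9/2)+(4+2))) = 27/236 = 0.11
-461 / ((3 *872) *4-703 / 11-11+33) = -5071 / 114643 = -0.04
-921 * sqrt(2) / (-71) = 921 * sqrt(2) / 71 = 18.34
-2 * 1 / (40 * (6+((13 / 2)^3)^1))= -2 / 11225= -0.00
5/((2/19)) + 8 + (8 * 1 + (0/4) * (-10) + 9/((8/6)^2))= 1097/16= 68.56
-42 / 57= -14 / 19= -0.74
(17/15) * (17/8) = 2.41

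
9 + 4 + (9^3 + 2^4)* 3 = 2248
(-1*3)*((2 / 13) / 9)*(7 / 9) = -14 / 351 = -0.04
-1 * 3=-3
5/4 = 1.25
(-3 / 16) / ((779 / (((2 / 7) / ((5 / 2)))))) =-3 / 109060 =-0.00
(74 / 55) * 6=444 / 55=8.07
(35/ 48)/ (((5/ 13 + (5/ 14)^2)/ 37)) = 164983/ 3132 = 52.68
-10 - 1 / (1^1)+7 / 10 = -103 / 10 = -10.30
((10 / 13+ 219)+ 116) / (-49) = -6.85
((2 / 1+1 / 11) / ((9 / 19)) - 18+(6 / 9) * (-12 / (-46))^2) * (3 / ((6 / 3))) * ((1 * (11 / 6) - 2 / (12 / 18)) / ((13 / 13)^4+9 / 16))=19855612 / 1309275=15.17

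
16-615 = -599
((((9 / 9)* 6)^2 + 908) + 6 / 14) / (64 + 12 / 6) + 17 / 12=1321 / 84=15.73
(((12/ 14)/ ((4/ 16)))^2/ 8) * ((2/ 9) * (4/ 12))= 16/ 147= 0.11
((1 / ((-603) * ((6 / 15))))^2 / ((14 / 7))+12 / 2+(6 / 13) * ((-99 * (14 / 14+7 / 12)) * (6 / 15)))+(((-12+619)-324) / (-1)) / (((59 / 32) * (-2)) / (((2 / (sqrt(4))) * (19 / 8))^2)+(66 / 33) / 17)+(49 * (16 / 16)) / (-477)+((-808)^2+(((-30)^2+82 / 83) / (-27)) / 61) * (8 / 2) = 8719949268323976061787 / 3338471388031416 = 2611958.66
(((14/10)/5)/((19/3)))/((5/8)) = 168/2375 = 0.07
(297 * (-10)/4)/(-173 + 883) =-297/284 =-1.05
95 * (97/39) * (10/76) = 2425/78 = 31.09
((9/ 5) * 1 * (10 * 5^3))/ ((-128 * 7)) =-1125/ 448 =-2.51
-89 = -89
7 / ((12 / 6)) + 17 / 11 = 111 / 22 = 5.05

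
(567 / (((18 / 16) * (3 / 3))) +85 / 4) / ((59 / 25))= 52525 / 236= 222.56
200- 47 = 153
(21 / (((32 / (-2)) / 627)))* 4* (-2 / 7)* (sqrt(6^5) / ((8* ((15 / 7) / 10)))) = 39501* sqrt(6) / 2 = 48378.65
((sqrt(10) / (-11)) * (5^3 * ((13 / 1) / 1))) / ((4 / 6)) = -4875 * sqrt(10) / 22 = -700.73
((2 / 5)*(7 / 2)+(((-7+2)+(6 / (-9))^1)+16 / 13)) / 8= -74 / 195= -0.38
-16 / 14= -8 / 7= -1.14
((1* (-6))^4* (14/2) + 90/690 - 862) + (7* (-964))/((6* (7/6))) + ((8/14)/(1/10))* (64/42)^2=515424587/71001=7259.40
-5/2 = -2.50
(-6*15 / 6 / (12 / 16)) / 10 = -2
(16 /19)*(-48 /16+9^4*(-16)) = -1679664 /19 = -88403.37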